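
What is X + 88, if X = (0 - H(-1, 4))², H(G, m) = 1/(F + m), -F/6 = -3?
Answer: 42593/484 ≈ 88.002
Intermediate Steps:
F = 18 (F = -6*(-3) = 18)
H(G, m) = 1/(18 + m)
X = 1/484 (X = (0 - 1/(18 + 4))² = (0 - 1/22)² = (-1/22)² = 1/484 ≈ 0.0020661)
X + 88 = 1/484 + 88 = 42593/484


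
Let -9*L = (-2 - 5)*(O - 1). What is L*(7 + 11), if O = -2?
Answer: -42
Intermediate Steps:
L = -7/3 (L = -(-2 - 5)*(-2 - 1)/9 = -(-7)*(-3)/9 = -1/9*21 = -7/3 ≈ -2.3333)
L*(7 + 11) = -7*(7 + 11)/3 = -7/3*18 = -42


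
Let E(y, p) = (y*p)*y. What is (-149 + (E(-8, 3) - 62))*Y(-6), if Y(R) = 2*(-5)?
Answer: 190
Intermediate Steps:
E(y, p) = p*y**2 (E(y, p) = (p*y)*y = p*y**2)
Y(R) = -10
(-149 + (E(-8, 3) - 62))*Y(-6) = (-149 + (3*(-8)**2 - 62))*(-10) = (-149 + (3*64 - 62))*(-10) = (-149 + (192 - 62))*(-10) = (-149 + 130)*(-10) = -19*(-10) = 190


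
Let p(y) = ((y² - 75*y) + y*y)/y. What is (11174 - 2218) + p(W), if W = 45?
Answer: 8971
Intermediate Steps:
p(y) = (-75*y + 2*y²)/y (p(y) = ((y² - 75*y) + y²)/y = (-75*y + 2*y²)/y)
(11174 - 2218) + p(W) = (11174 - 2218) + (-75 + 2*45) = 8956 + (-75 + 90) = 8956 + 15 = 8971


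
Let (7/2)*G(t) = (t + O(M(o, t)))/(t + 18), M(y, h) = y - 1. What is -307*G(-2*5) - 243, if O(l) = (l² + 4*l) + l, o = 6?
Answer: -4771/7 ≈ -681.57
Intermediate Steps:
M(y, h) = -1 + y
O(l) = l² + 5*l
G(t) = 2*(50 + t)/(7*(18 + t)) (G(t) = 2*((t + (-1 + 6)*(5 + (-1 + 6)))/(t + 18))/7 = 2*((t + 5*(5 + 5))/(18 + t))/7 = 2*((t + 5*10)/(18 + t))/7 = 2*((t + 50)/(18 + t))/7 = 2*((50 + t)/(18 + t))/7 = 2*(50 + t)/(7*(18 + t)))
-307*G(-2*5) - 243 = -614*(50 - 2*5)/(7*(18 - 2*5)) - 243 = -614*(50 - 10)/(7*(18 - 10)) - 243 = -614*40/(7*8) - 243 = -307*10/7 - 243 = -3070/7 - 243 = -4771/7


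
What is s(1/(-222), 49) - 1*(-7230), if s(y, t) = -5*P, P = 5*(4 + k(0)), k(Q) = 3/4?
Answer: 28445/4 ≈ 7111.3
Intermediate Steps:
k(Q) = ¾ (k(Q) = 3*(¼) = ¾)
P = 95/4 (P = 5*(4 + ¾) = 5*(19/4) = 95/4 ≈ 23.750)
s(y, t) = -475/4 (s(y, t) = -5*95/4 = -475/4)
s(1/(-222), 49) - 1*(-7230) = -475/4 - 1*(-7230) = -475/4 + 7230 = 28445/4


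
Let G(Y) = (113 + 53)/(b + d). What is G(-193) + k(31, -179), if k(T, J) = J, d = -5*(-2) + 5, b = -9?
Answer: -454/3 ≈ -151.33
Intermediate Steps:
d = 15 (d = 10 + 5 = 15)
G(Y) = 83/3 (G(Y) = (113 + 53)/(-9 + 15) = 166/6 = 166*(⅙) = 83/3)
G(-193) + k(31, -179) = 83/3 - 179 = -454/3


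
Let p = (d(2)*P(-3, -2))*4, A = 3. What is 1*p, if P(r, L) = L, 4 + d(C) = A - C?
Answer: 24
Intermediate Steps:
d(C) = -1 - C (d(C) = -4 + (3 - C) = -1 - C)
p = 24 (p = ((-1 - 1*2)*(-2))*4 = ((-1 - 2)*(-2))*4 = -3*(-2)*4 = 6*4 = 24)
1*p = 1*24 = 24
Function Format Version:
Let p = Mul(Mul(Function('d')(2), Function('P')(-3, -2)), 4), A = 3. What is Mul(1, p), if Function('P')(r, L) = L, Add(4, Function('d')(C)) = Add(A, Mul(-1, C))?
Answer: 24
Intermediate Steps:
Function('d')(C) = Add(-1, Mul(-1, C)) (Function('d')(C) = Add(-4, Add(3, Mul(-1, C))) = Add(-1, Mul(-1, C)))
p = 24 (p = Mul(Mul(Add(-1, Mul(-1, 2)), -2), 4) = Mul(Mul(Add(-1, -2), -2), 4) = Mul(Mul(-3, -2), 4) = Mul(6, 4) = 24)
Mul(1, p) = Mul(1, 24) = 24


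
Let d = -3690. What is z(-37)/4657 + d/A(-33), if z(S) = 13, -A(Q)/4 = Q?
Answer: -2863769/102454 ≈ -27.952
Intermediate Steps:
A(Q) = -4*Q
z(-37)/4657 + d/A(-33) = 13/4657 - 3690/((-4*(-33))) = 13*(1/4657) - 3690/132 = 13/4657 - 3690*1/132 = 13/4657 - 615/22 = -2863769/102454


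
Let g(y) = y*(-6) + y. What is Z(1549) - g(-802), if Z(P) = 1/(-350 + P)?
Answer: -4807989/1199 ≈ -4010.0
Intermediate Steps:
g(y) = -5*y (g(y) = -6*y + y = -5*y)
Z(1549) - g(-802) = 1/(-350 + 1549) - (-5)*(-802) = 1/1199 - 1*4010 = 1/1199 - 4010 = -4807989/1199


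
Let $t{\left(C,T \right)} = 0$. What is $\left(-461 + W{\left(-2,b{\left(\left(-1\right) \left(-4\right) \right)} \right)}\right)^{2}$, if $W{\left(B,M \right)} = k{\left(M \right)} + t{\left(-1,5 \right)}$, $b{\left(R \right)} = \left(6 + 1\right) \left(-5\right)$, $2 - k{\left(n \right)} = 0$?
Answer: $210681$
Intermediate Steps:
$k{\left(n \right)} = 2$ ($k{\left(n \right)} = 2 - 0 = 2 + 0 = 2$)
$b{\left(R \right)} = -35$ ($b{\left(R \right)} = 7 \left(-5\right) = -35$)
$W{\left(B,M \right)} = 2$ ($W{\left(B,M \right)} = 2 + 0 = 2$)
$\left(-461 + W{\left(-2,b{\left(\left(-1\right) \left(-4\right) \right)} \right)}\right)^{2} = \left(-461 + 2\right)^{2} = \left(-459\right)^{2} = 210681$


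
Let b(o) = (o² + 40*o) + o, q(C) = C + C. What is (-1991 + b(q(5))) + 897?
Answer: -584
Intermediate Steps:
q(C) = 2*C
b(o) = o² + 41*o
(-1991 + b(q(5))) + 897 = (-1991 + (2*5)*(41 + 2*5)) + 897 = (-1991 + 10*(41 + 10)) + 897 = (-1991 + 10*51) + 897 = (-1991 + 510) + 897 = -1481 + 897 = -584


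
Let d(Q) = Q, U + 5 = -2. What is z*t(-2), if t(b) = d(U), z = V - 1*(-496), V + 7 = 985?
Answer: -10318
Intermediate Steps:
U = -7 (U = -5 - 2 = -7)
V = 978 (V = -7 + 985 = 978)
z = 1474 (z = 978 - 1*(-496) = 978 + 496 = 1474)
t(b) = -7
z*t(-2) = 1474*(-7) = -10318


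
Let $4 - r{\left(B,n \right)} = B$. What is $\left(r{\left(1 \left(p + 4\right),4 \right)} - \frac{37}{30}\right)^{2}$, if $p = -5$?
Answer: $\frac{12769}{900} \approx 14.188$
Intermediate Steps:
$r{\left(B,n \right)} = 4 - B$
$\left(r{\left(1 \left(p + 4\right),4 \right)} - \frac{37}{30}\right)^{2} = \left(\left(4 - 1 \left(-5 + 4\right)\right) - \frac{37}{30}\right)^{2} = \left(\left(4 - 1 \left(-1\right)\right) - \frac{37}{30}\right)^{2} = \left(\left(4 - -1\right) - \frac{37}{30}\right)^{2} = \left(\left(4 + 1\right) - \frac{37}{30}\right)^{2} = \left(5 - \frac{37}{30}\right)^{2} = \left(\frac{113}{30}\right)^{2} = \frac{12769}{900}$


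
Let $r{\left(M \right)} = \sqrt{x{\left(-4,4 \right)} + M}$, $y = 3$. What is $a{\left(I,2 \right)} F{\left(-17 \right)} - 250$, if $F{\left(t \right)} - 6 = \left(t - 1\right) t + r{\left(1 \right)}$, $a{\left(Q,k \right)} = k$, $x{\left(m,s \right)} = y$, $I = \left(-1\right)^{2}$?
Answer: $378$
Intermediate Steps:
$I = 1$
$x{\left(m,s \right)} = 3$
$r{\left(M \right)} = \sqrt{3 + M}$
$F{\left(t \right)} = 8 + t \left(-1 + t\right)$ ($F{\left(t \right)} = 6 + \left(\left(t - 1\right) t + \sqrt{3 + 1}\right) = 6 + \left(\left(t - 1\right) t + \sqrt{4}\right) = 6 + \left(\left(-1 + t\right) t + 2\right) = 6 + \left(t \left(-1 + t\right) + 2\right) = 6 + \left(2 + t \left(-1 + t\right)\right) = 8 + t \left(-1 + t\right)$)
$a{\left(I,2 \right)} F{\left(-17 \right)} - 250 = 2 \left(8 + \left(-17\right)^{2} - -17\right) - 250 = 2 \left(8 + 289 + 17\right) - 250 = 2 \cdot 314 - 250 = 628 - 250 = 378$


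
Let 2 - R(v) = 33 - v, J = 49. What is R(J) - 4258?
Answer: -4240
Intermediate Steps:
R(v) = -31 + v (R(v) = 2 - (33 - v) = 2 + (-33 + v) = -31 + v)
R(J) - 4258 = (-31 + 49) - 4258 = 18 - 4258 = -4240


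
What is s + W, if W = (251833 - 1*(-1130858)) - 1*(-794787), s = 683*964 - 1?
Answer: 2835889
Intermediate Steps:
s = 658411 (s = 658412 - 1 = 658411)
W = 2177478 (W = (251833 + 1130858) + 794787 = 1382691 + 794787 = 2177478)
s + W = 658411 + 2177478 = 2835889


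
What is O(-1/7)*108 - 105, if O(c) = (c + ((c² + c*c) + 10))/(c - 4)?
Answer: -73695/203 ≈ -363.03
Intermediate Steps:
O(c) = (10 + c + 2*c²)/(-4 + c) (O(c) = (c + ((c² + c²) + 10))/(-4 + c) = (c + (2*c² + 10))/(-4 + c) = (c + (10 + 2*c²))/(-4 + c) = (10 + c + 2*c²)/(-4 + c))
O(-1/7)*108 - 105 = ((10 - 1/7 + 2*(-1/7)²)/(-4 - 1/7))*108 - 105 = ((10 - 1*⅐ + 2*(-1*⅐)²)/(-4 - 1*⅐))*108 - 105 = ((10 - ⅐ + 2*(-⅐)²)/(-4 - ⅐))*108 - 105 = ((10 - ⅐ + 2*(1/49))/(-29/7))*108 - 105 = -7*(10 - ⅐ + 2/49)/29*108 - 105 = -7/29*485/49*108 - 105 = -485/203*108 - 105 = -52380/203 - 105 = -73695/203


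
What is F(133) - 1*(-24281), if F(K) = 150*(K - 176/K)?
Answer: 5856323/133 ≈ 44033.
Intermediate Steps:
F(K) = -26400/K + 150*K
F(133) - 1*(-24281) = (-26400/133 + 150*133) - 1*(-24281) = (-26400*1/133 + 19950) + 24281 = (-26400/133 + 19950) + 24281 = 2626950/133 + 24281 = 5856323/133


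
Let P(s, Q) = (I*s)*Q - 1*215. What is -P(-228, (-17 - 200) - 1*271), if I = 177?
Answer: -19693513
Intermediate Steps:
P(s, Q) = -215 + 177*Q*s (P(s, Q) = (177*s)*Q - 1*215 = 177*Q*s - 215 = -215 + 177*Q*s)
-P(-228, (-17 - 200) - 1*271) = -(-215 + 177*((-17 - 200) - 1*271)*(-228)) = -(-215 + 177*(-217 - 271)*(-228)) = -(-215 + 177*(-488)*(-228)) = -(-215 + 19693728) = -1*19693513 = -19693513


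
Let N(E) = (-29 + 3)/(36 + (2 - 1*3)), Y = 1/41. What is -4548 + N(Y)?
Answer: -159206/35 ≈ -4548.7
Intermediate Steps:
Y = 1/41 ≈ 0.024390
N(E) = -26/35 (N(E) = -26/(36 + (2 - 3)) = -26/(36 - 1) = -26/35)
-4548 + N(Y) = -4548 - 26/35 = -159206/35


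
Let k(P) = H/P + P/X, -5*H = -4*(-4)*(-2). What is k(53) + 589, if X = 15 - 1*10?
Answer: 158926/265 ≈ 599.72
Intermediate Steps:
X = 5 (X = 15 - 10 = 5)
H = 32/5 (H = -(-4*(-4))*(-2)/5 = -16*(-2)/5 = -⅕*(-32) = 32/5 ≈ 6.4000)
k(P) = P/5 + 32/(5*P) (k(P) = 32/(5*P) + P/5 = P/5 + 32/(5*P))
k(53) + 589 = (⅕)*(32 + 53²)/53 + 589 = (⅕)*(1/53)*(32 + 2809) + 589 = (⅕)*(1/53)*2841 + 589 = 2841/265 + 589 = 158926/265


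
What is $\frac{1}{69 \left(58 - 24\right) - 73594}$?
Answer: $- \frac{1}{71248} \approx -1.4035 \cdot 10^{-5}$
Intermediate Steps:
$\frac{1}{69 \left(58 - 24\right) - 73594} = \frac{1}{69 \cdot 34 - 73594} = \frac{1}{2346 - 73594} = \frac{1}{-71248} = - \frac{1}{71248}$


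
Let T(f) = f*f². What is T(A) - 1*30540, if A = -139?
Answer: -2716159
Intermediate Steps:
T(f) = f³
T(A) - 1*30540 = (-139)³ - 1*30540 = -2685619 - 30540 = -2716159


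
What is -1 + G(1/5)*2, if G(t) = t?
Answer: -⅗ ≈ -0.60000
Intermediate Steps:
-1 + G(1/5)*2 = -1 + (1/5)*2 = -1 + (1*(⅕))*2 = -1 + (⅕)*2 = -1 + ⅖ = -⅗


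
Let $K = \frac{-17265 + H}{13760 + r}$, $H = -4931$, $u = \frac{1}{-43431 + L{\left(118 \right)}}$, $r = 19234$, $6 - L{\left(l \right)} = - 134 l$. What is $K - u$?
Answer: $- \frac{306432577}{455531661} \approx -0.67269$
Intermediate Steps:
$L{\left(l \right)} = 6 + 134 l$ ($L{\left(l \right)} = 6 - - 134 l = 6 + 134 l$)
$u = - \frac{1}{27613}$ ($u = \frac{1}{-43431 + \left(6 + 134 \cdot 118\right)} = \frac{1}{-43431 + \left(6 + 15812\right)} = \frac{1}{-43431 + 15818} = \frac{1}{-27613} = - \frac{1}{27613} \approx -3.6215 \cdot 10^{-5}$)
$K = - \frac{11098}{16497}$ ($K = \frac{-17265 - 4931}{13760 + 19234} = - \frac{22196}{32994} = \left(-22196\right) \frac{1}{32994} = - \frac{11098}{16497} \approx -0.67273$)
$K - u = - \frac{11098}{16497} - - \frac{1}{27613} = - \frac{11098}{16497} + \frac{1}{27613} = - \frac{306432577}{455531661}$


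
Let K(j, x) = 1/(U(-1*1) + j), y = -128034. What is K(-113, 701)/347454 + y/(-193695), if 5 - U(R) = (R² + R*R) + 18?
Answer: 1898066087371/2871471041280 ≈ 0.66101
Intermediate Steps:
U(R) = -13 - 2*R² (U(R) = 5 - ((R² + R*R) + 18) = 5 - ((R² + R²) + 18) = 5 - (2*R² + 18) = 5 - (18 + 2*R²) = 5 + (-18 - 2*R²) = -13 - 2*R²)
K(j, x) = 1/(-15 + j) (K(j, x) = 1/((-13 - 2*(-1*1)²) + j) = 1/((-13 - 2*(-1)²) + j) = 1/((-13 - 2*1) + j) = 1/((-13 - 2) + j) = 1/(-15 + j))
K(-113, 701)/347454 + y/(-193695) = 1/(-15 - 113*347454) - 128034/(-193695) = (1/347454)/(-128) - 128034*(-1/193695) = -1/128*1/347454 + 42678/64565 = -1/44474112 + 42678/64565 = 1898066087371/2871471041280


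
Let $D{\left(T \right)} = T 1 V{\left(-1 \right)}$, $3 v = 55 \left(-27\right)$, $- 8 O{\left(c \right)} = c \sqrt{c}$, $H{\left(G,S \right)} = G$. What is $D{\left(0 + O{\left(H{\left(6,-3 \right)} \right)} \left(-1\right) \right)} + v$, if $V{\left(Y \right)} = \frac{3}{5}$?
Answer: $-495 + \frac{9 \sqrt{6}}{20} \approx -493.9$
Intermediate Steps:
$V{\left(Y \right)} = \frac{3}{5}$ ($V{\left(Y \right)} = 3 \cdot \frac{1}{5} = \frac{3}{5}$)
$O{\left(c \right)} = - \frac{c^{\frac{3}{2}}}{8}$ ($O{\left(c \right)} = - \frac{c \sqrt{c}}{8} = - \frac{c^{\frac{3}{2}}}{8}$)
$v = -495$ ($v = \frac{55 \left(-27\right)}{3} = \frac{1}{3} \left(-1485\right) = -495$)
$D{\left(T \right)} = \frac{3 T}{5}$ ($D{\left(T \right)} = T 1 \cdot \frac{3}{5} = T \frac{3}{5} = \frac{3 T}{5}$)
$D{\left(0 + O{\left(H{\left(6,-3 \right)} \right)} \left(-1\right) \right)} + v = \frac{3 \left(0 + - \frac{6^{\frac{3}{2}}}{8} \left(-1\right)\right)}{5} - 495 = \frac{3 \left(0 + - \frac{6 \sqrt{6}}{8} \left(-1\right)\right)}{5} - 495 = \frac{3 \left(0 + - \frac{3 \sqrt{6}}{4} \left(-1\right)\right)}{5} - 495 = \frac{3 \left(0 + \frac{3 \sqrt{6}}{4}\right)}{5} - 495 = \frac{3 \frac{3 \sqrt{6}}{4}}{5} - 495 = \frac{9 \sqrt{6}}{20} - 495 = -495 + \frac{9 \sqrt{6}}{20}$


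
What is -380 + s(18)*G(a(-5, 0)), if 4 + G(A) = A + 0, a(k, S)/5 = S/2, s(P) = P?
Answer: -452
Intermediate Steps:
a(k, S) = 5*S/2 (a(k, S) = 5*(S/2) = 5*S/2)
G(A) = -4 + A (G(A) = -4 + (A + 0) = -4 + A)
-380 + s(18)*G(a(-5, 0)) = -380 + 18*(-4 + (5/2)*0) = -380 + 18*(-4 + 0) = -380 + 18*(-4) = -380 - 72 = -452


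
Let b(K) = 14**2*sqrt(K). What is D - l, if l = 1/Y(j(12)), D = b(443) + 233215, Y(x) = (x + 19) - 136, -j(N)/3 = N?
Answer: 35681896/153 + 196*sqrt(443) ≈ 2.3734e+5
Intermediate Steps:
b(K) = 196*sqrt(K)
j(N) = -3*N
Y(x) = -117 + x (Y(x) = (19 + x) - 136 = -117 + x)
D = 233215 + 196*sqrt(443) (D = 196*sqrt(443) + 233215 = 233215 + 196*sqrt(443) ≈ 2.3734e+5)
l = -1/153 (l = 1/(-117 - 3*12) = 1/(-117 - 36) = 1/(-153) = -1/153 ≈ -0.0065359)
D - l = (233215 + 196*sqrt(443)) - 1*(-1/153) = (233215 + 196*sqrt(443)) + 1/153 = 35681896/153 + 196*sqrt(443)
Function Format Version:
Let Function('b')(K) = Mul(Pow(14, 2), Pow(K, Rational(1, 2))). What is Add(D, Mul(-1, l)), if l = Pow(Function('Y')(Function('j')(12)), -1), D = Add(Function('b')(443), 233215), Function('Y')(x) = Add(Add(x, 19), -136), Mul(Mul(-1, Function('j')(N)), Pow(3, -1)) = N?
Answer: Add(Rational(35681896, 153), Mul(196, Pow(443, Rational(1, 2)))) ≈ 2.3734e+5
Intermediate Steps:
Function('b')(K) = Mul(196, Pow(K, Rational(1, 2)))
Function('j')(N) = Mul(-3, N)
Function('Y')(x) = Add(-117, x) (Function('Y')(x) = Add(Add(19, x), -136) = Add(-117, x))
D = Add(233215, Mul(196, Pow(443, Rational(1, 2)))) (D = Add(Mul(196, Pow(443, Rational(1, 2))), 233215) = Add(233215, Mul(196, Pow(443, Rational(1, 2)))) ≈ 2.3734e+5)
l = Rational(-1, 153) (l = Pow(Add(-117, Mul(-3, 12)), -1) = Pow(Add(-117, -36), -1) = Pow(-153, -1) = Rational(-1, 153) ≈ -0.0065359)
Add(D, Mul(-1, l)) = Add(Add(233215, Mul(196, Pow(443, Rational(1, 2)))), Mul(-1, Rational(-1, 153))) = Add(Add(233215, Mul(196, Pow(443, Rational(1, 2)))), Rational(1, 153)) = Add(Rational(35681896, 153), Mul(196, Pow(443, Rational(1, 2))))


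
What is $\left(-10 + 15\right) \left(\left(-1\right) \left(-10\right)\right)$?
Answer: $50$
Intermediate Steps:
$\left(-10 + 15\right) \left(\left(-1\right) \left(-10\right)\right) = 5 \cdot 10 = 50$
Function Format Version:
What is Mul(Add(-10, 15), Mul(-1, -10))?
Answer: 50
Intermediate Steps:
Mul(Add(-10, 15), Mul(-1, -10)) = Mul(5, 10) = 50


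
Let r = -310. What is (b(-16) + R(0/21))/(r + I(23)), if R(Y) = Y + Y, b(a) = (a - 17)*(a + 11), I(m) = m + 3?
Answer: -165/284 ≈ -0.58099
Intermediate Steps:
I(m) = 3 + m
b(a) = (-17 + a)*(11 + a)
R(Y) = 2*Y
(b(-16) + R(0/21))/(r + I(23)) = ((-187 + (-16)**2 - 6*(-16)) + 2*(0/21))/(-310 + (3 + 23)) = ((-187 + 256 + 96) + 2*(0*(1/21)))/(-310 + 26) = (165 + 2*0)/(-284) = (165 + 0)*(-1/284) = 165*(-1/284) = -165/284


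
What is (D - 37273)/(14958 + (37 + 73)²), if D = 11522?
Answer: -25751/27058 ≈ -0.95170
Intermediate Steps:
(D - 37273)/(14958 + (37 + 73)²) = (11522 - 37273)/(14958 + (37 + 73)²) = -25751/(14958 + 110²) = -25751/(14958 + 12100) = -25751/27058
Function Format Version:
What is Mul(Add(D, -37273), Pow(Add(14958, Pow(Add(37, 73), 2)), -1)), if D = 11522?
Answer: Rational(-25751, 27058) ≈ -0.95170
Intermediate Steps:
Mul(Add(D, -37273), Pow(Add(14958, Pow(Add(37, 73), 2)), -1)) = Mul(Add(11522, -37273), Pow(Add(14958, Pow(Add(37, 73), 2)), -1)) = Mul(-25751, Pow(Add(14958, Pow(110, 2)), -1)) = Mul(-25751, Pow(Add(14958, 12100), -1)) = Mul(-25751, Pow(27058, -1)) = Mul(-25751, Rational(1, 27058)) = Rational(-25751, 27058)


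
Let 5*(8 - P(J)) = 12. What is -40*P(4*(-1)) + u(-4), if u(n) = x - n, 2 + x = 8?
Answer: -214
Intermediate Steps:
P(J) = 28/5 (P(J) = 8 - 1/5*12 = 8 - 12/5 = 28/5)
x = 6 (x = -2 + 8 = 6)
u(n) = 6 - n
-40*P(4*(-1)) + u(-4) = -40*28/5 + (6 - 1*(-4)) = -224 + (6 + 4) = -224 + 10 = -214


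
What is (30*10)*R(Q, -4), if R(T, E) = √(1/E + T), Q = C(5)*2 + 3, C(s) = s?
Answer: 150*√51 ≈ 1071.2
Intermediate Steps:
Q = 13 (Q = 5*2 + 3 = 10 + 3 = 13)
R(T, E) = √(T + 1/E)
(30*10)*R(Q, -4) = (30*10)*√(13 + 1/(-4)) = 300*√(13 - ¼) = 300*√(51/4) = 300*(√51/2) = 150*√51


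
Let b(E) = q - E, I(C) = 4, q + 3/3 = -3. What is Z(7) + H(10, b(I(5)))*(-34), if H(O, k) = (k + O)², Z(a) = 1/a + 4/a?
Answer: -947/7 ≈ -135.29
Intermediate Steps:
q = -4 (q = -1 - 3 = -4)
b(E) = -4 - E
Z(a) = 5/a (Z(a) = 1/a + 4/a = 5/a)
H(O, k) = (O + k)²
Z(7) + H(10, b(I(5)))*(-34) = 5/7 + (10 + (-4 - 1*4))²*(-34) = 5*(⅐) + (10 + (-4 - 4))²*(-34) = 5/7 + (10 - 8)²*(-34) = 5/7 + 2²*(-34) = 5/7 + 4*(-34) = 5/7 - 136 = -947/7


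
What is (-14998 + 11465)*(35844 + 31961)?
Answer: -239555065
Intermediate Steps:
(-14998 + 11465)*(35844 + 31961) = -3533*67805 = -239555065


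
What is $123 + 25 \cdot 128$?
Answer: $3323$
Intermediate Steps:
$123 + 25 \cdot 128 = 123 + 3200 = 3323$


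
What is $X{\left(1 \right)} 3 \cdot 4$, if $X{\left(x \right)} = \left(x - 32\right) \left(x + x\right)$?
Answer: $-744$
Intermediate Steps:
$X{\left(x \right)} = 2 x \left(-32 + x\right)$ ($X{\left(x \right)} = \left(-32 + x\right) 2 x = 2 x \left(-32 + x\right)$)
$X{\left(1 \right)} 3 \cdot 4 = 2 \cdot 1 \left(-32 + 1\right) 3 \cdot 4 = 2 \cdot 1 \left(-31\right) 12 = \left(-62\right) 12 = -744$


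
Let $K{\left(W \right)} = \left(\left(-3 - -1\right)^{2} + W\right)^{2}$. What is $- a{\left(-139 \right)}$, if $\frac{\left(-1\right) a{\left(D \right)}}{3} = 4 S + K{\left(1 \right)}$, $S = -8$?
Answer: $-21$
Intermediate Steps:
$K{\left(W \right)} = \left(4 + W\right)^{2}$ ($K{\left(W \right)} = \left(\left(-3 + 1\right)^{2} + W\right)^{2} = \left(\left(-2\right)^{2} + W\right)^{2} = \left(4 + W\right)^{2}$)
$a{\left(D \right)} = 21$ ($a{\left(D \right)} = - 3 \left(4 \left(-8\right) + \left(4 + 1\right)^{2}\right) = - 3 \left(-32 + 5^{2}\right) = - 3 \left(-32 + 25\right) = \left(-3\right) \left(-7\right) = 21$)
$- a{\left(-139 \right)} = \left(-1\right) 21 = -21$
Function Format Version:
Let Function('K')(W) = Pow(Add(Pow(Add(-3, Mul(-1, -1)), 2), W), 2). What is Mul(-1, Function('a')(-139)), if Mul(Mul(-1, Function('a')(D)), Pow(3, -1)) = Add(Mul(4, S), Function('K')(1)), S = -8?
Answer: -21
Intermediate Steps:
Function('K')(W) = Pow(Add(4, W), 2) (Function('K')(W) = Pow(Add(Pow(Add(-3, 1), 2), W), 2) = Pow(Add(Pow(-2, 2), W), 2) = Pow(Add(4, W), 2))
Function('a')(D) = 21 (Function('a')(D) = Mul(-3, Add(Mul(4, -8), Pow(Add(4, 1), 2))) = Mul(-3, Add(-32, Pow(5, 2))) = Mul(-3, Add(-32, 25)) = Mul(-3, -7) = 21)
Mul(-1, Function('a')(-139)) = Mul(-1, 21) = -21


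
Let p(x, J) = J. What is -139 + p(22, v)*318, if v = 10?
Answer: 3041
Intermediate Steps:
-139 + p(22, v)*318 = -139 + 10*318 = -139 + 3180 = 3041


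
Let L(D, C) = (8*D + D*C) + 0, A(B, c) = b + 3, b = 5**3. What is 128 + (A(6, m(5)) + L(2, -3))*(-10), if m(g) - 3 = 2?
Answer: -1252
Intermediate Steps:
m(g) = 5 (m(g) = 3 + 2 = 5)
b = 125
A(B, c) = 128 (A(B, c) = 125 + 3 = 128)
L(D, C) = 8*D + C*D (L(D, C) = (8*D + C*D) + 0 = 8*D + C*D)
128 + (A(6, m(5)) + L(2, -3))*(-10) = 128 + (128 + 2*(8 - 3))*(-10) = 128 + (128 + 2*5)*(-10) = 128 + (128 + 10)*(-10) = 128 + 138*(-10) = 128 - 1380 = -1252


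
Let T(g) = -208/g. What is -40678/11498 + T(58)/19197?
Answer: -11323583603/3200543037 ≈ -3.5380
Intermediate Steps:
-40678/11498 + T(58)/19197 = -40678/11498 - 208/58/19197 = -40678*1/11498 - 208*1/58*(1/19197) = -20339/5749 - 104/29*1/19197 = -20339/5749 - 104/556713 = -11323583603/3200543037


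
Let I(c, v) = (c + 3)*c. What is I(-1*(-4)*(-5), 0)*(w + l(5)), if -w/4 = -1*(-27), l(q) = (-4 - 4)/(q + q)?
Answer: -36992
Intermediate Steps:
l(q) = -4/q (l(q) = -8*1/(2*q) = -4/q)
w = -108 (w = -(-4)*(-27) = -4*27 = -108)
I(c, v) = c*(3 + c) (I(c, v) = (3 + c)*c = c*(3 + c))
I(-1*(-4)*(-5), 0)*(w + l(5)) = ((-1*(-4)*(-5))*(3 - 1*(-4)*(-5)))*(-108 - 4/5) = ((4*(-5))*(3 + 4*(-5)))*(-108 - 4*1/5) = (-20*(3 - 20))*(-108 - 4/5) = -20*(-17)*(-544/5) = 340*(-544/5) = -36992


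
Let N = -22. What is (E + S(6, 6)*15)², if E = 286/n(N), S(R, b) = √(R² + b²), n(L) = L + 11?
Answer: 16876 - 4680*√2 ≈ 10257.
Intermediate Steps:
n(L) = 11 + L
E = -26 (E = 286/(11 - 22) = 286/(-11) = 286*(-1/11) = -26)
(E + S(6, 6)*15)² = (-26 + √(6² + 6²)*15)² = (-26 + √(36 + 36)*15)² = (-26 + √72*15)² = (-26 + (6*√2)*15)² = (-26 + 90*√2)²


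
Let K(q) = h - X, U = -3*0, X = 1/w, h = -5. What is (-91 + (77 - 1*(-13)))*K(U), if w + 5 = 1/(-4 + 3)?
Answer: 29/6 ≈ 4.8333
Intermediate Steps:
w = -6 (w = -5 + 1/(-4 + 3) = -5 + 1/(-1) = -5 - 1 = -6)
X = -1/6 (X = 1/(-6) = -1/6 ≈ -0.16667)
U = 0
K(q) = -29/6 (K(q) = -5 - 1*(-1/6) = -5 + 1/6 = -29/6)
(-91 + (77 - 1*(-13)))*K(U) = (-91 + (77 - 1*(-13)))*(-29/6) = (-91 + (77 + 13))*(-29/6) = (-91 + 90)*(-29/6) = -1*(-29/6) = 29/6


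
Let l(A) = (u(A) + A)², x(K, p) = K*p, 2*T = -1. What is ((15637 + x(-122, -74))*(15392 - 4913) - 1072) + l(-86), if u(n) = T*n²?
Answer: 272782119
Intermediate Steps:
T = -½ (T = (½)*(-1) = -½ ≈ -0.50000)
u(n) = -n²/2
l(A) = (A - A²/2)² (l(A) = (-A²/2 + A)² = (A - A²/2)²)
((15637 + x(-122, -74))*(15392 - 4913) - 1072) + l(-86) = ((15637 - 122*(-74))*(15392 - 4913) - 1072) + (¼)*(-86)²*(-2 - 86)² = ((15637 + 9028)*10479 - 1072) + (¼)*7396*(-88)² = (24665*10479 - 1072) + (¼)*7396*7744 = (258464535 - 1072) + 14318656 = 258463463 + 14318656 = 272782119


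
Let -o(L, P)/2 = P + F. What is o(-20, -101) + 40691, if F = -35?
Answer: 40963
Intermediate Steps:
o(L, P) = 70 - 2*P (o(L, P) = -2*(P - 35) = -2*(-35 + P) = 70 - 2*P)
o(-20, -101) + 40691 = (70 - 2*(-101)) + 40691 = (70 + 202) + 40691 = 272 + 40691 = 40963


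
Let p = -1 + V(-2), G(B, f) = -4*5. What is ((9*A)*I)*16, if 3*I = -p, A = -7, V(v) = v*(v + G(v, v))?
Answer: 14448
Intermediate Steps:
G(B, f) = -20
V(v) = v*(-20 + v) (V(v) = v*(v - 20) = v*(-20 + v))
p = 43 (p = -1 - 2*(-20 - 2) = -1 - 2*(-22) = -1 + 44 = 43)
I = -43/3 (I = (-1*43)/3 = (⅓)*(-43) = -43/3 ≈ -14.333)
((9*A)*I)*16 = ((9*(-7))*(-43/3))*16 = -63*(-43/3)*16 = 903*16 = 14448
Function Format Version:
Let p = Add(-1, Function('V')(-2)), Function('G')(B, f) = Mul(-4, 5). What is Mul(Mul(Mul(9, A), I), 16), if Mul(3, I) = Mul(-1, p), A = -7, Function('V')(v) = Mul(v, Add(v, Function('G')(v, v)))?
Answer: 14448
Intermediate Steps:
Function('G')(B, f) = -20
Function('V')(v) = Mul(v, Add(-20, v)) (Function('V')(v) = Mul(v, Add(v, -20)) = Mul(v, Add(-20, v)))
p = 43 (p = Add(-1, Mul(-2, Add(-20, -2))) = Add(-1, Mul(-2, -22)) = Add(-1, 44) = 43)
I = Rational(-43, 3) (I = Mul(Rational(1, 3), Mul(-1, 43)) = Mul(Rational(1, 3), -43) = Rational(-43, 3) ≈ -14.333)
Mul(Mul(Mul(9, A), I), 16) = Mul(Mul(Mul(9, -7), Rational(-43, 3)), 16) = Mul(Mul(-63, Rational(-43, 3)), 16) = Mul(903, 16) = 14448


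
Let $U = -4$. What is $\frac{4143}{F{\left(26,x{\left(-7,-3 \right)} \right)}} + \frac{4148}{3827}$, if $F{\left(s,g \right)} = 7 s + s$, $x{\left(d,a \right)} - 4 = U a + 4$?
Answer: $\frac{16718045}{796016} \approx 21.002$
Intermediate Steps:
$x{\left(d,a \right)} = 8 - 4 a$ ($x{\left(d,a \right)} = 4 - \left(-4 + 4 a\right) = 8 - 4 a$)
$F{\left(s,g \right)} = 8 s$
$\frac{4143}{F{\left(26,x{\left(-7,-3 \right)} \right)}} + \frac{4148}{3827} = \frac{4143}{8 \cdot 26} + \frac{4148}{3827} = \frac{4143}{208} + 4148 \cdot \frac{1}{3827} = 4143 \cdot \frac{1}{208} + \frac{4148}{3827} = \frac{4143}{208} + \frac{4148}{3827} = \frac{16718045}{796016}$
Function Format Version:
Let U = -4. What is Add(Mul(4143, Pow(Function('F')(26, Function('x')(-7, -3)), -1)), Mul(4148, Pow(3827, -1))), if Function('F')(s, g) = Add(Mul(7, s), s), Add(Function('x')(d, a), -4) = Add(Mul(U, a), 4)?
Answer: Rational(16718045, 796016) ≈ 21.002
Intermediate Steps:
Function('x')(d, a) = Add(8, Mul(-4, a)) (Function('x')(d, a) = Add(4, Add(Mul(-4, a), 4)) = Add(4, Add(4, Mul(-4, a))) = Add(8, Mul(-4, a)))
Function('F')(s, g) = Mul(8, s)
Add(Mul(4143, Pow(Function('F')(26, Function('x')(-7, -3)), -1)), Mul(4148, Pow(3827, -1))) = Add(Mul(4143, Pow(Mul(8, 26), -1)), Mul(4148, Pow(3827, -1))) = Add(Mul(4143, Pow(208, -1)), Mul(4148, Rational(1, 3827))) = Add(Mul(4143, Rational(1, 208)), Rational(4148, 3827)) = Add(Rational(4143, 208), Rational(4148, 3827)) = Rational(16718045, 796016)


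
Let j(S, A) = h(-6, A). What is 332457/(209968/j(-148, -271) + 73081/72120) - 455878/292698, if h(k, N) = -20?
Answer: -3681546660228013/110796660904923 ≈ -33.228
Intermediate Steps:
j(S, A) = -20
332457/(209968/j(-148, -271) + 73081/72120) - 455878/292698 = 332457/(209968/(-20) + 73081/72120) - 455878/292698 = 332457/(209968*(-1/20) + 73081*(1/72120)) - 455878*1/292698 = 332457/(-52492/5 + 73081/72120) - 227939/146349 = 332457/(-757071527/72120) - 227939/146349 = 332457*(-72120/757071527) - 227939/146349 = -23976798840/757071527 - 227939/146349 = -3681546660228013/110796660904923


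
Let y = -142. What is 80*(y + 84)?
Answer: -4640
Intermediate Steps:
80*(y + 84) = 80*(-142 + 84) = 80*(-58) = -4640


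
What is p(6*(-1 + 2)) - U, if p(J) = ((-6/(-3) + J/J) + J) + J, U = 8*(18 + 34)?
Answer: -401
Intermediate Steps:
U = 416 (U = 8*52 = 416)
p(J) = 3 + 2*J (p(J) = ((-6*(-1/3) + 1) + J) + J = ((2 + 1) + J) + J = (3 + J) + J = 3 + 2*J)
p(6*(-1 + 2)) - U = (3 + 2*(6*(-1 + 2))) - 1*416 = (3 + 2*(6*1)) - 416 = (3 + 2*6) - 416 = (3 + 12) - 416 = 15 - 416 = -401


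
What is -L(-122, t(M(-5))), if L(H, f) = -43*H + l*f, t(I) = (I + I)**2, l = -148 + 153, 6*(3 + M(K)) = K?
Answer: -49859/9 ≈ -5539.9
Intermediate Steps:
M(K) = -3 + K/6
l = 5
t(I) = 4*I**2 (t(I) = (2*I)**2 = 4*I**2)
L(H, f) = -43*H + 5*f
-L(-122, t(M(-5))) = -(-43*(-122) + 5*(4*(-3 + (1/6)*(-5))**2)) = -(5246 + 5*(4*(-3 - 5/6)**2)) = -(5246 + 5*(4*(-23/6)**2)) = -(5246 + 5*(4*(529/36))) = -(5246 + 5*(529/9)) = -(5246 + 2645/9) = -1*49859/9 = -49859/9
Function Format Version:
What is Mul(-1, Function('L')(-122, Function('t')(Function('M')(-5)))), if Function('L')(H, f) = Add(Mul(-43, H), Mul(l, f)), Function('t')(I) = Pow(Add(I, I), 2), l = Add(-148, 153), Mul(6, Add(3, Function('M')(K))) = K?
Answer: Rational(-49859, 9) ≈ -5539.9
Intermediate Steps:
Function('M')(K) = Add(-3, Mul(Rational(1, 6), K))
l = 5
Function('t')(I) = Mul(4, Pow(I, 2)) (Function('t')(I) = Pow(Mul(2, I), 2) = Mul(4, Pow(I, 2)))
Function('L')(H, f) = Add(Mul(-43, H), Mul(5, f))
Mul(-1, Function('L')(-122, Function('t')(Function('M')(-5)))) = Mul(-1, Add(Mul(-43, -122), Mul(5, Mul(4, Pow(Add(-3, Mul(Rational(1, 6), -5)), 2))))) = Mul(-1, Add(5246, Mul(5, Mul(4, Pow(Add(-3, Rational(-5, 6)), 2))))) = Mul(-1, Add(5246, Mul(5, Mul(4, Pow(Rational(-23, 6), 2))))) = Mul(-1, Add(5246, Mul(5, Mul(4, Rational(529, 36))))) = Mul(-1, Add(5246, Mul(5, Rational(529, 9)))) = Mul(-1, Add(5246, Rational(2645, 9))) = Mul(-1, Rational(49859, 9)) = Rational(-49859, 9)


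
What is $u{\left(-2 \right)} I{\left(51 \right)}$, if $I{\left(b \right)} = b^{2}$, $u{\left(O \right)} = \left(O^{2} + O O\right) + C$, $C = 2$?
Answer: $26010$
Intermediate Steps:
$u{\left(O \right)} = 2 + 2 O^{2}$ ($u{\left(O \right)} = \left(O^{2} + O O\right) + 2 = \left(O^{2} + O^{2}\right) + 2 = 2 O^{2} + 2 = 2 + 2 O^{2}$)
$u{\left(-2 \right)} I{\left(51 \right)} = \left(2 + 2 \left(-2\right)^{2}\right) 51^{2} = \left(2 + 2 \cdot 4\right) 2601 = \left(2 + 8\right) 2601 = 10 \cdot 2601 = 26010$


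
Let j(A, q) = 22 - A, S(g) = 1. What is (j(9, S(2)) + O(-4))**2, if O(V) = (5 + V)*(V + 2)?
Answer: 121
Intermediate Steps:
O(V) = (2 + V)*(5 + V) (O(V) = (5 + V)*(2 + V) = (2 + V)*(5 + V))
(j(9, S(2)) + O(-4))**2 = ((22 - 1*9) + (10 + (-4)**2 + 7*(-4)))**2 = ((22 - 9) + (10 + 16 - 28))**2 = (13 - 2)**2 = 11**2 = 121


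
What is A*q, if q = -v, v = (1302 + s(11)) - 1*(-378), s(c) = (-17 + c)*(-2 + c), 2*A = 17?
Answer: -13821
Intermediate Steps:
A = 17/2 (A = (1/2)*17 = 17/2 ≈ 8.5000)
v = 1626 (v = (1302 + (34 + 11**2 - 19*11)) - 1*(-378) = (1302 + (34 + 121 - 209)) + 378 = (1302 - 54) + 378 = 1248 + 378 = 1626)
q = -1626 (q = -1*1626 = -1626)
A*q = (17/2)*(-1626) = -13821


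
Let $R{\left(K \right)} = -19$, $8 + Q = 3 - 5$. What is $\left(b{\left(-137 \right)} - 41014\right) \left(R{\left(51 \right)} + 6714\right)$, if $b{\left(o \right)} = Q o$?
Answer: $-265416580$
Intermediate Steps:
$Q = -10$ ($Q = -8 + \left(3 - 5\right) = -8 - 2 = -10$)
$b{\left(o \right)} = - 10 o$
$\left(b{\left(-137 \right)} - 41014\right) \left(R{\left(51 \right)} + 6714\right) = \left(\left(-10\right) \left(-137\right) - 41014\right) \left(-19 + 6714\right) = \left(1370 - 41014\right) 6695 = \left(-39644\right) 6695 = -265416580$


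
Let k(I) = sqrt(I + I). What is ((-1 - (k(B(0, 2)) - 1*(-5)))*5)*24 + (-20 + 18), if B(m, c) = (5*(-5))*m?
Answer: -722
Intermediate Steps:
B(m, c) = -25*m
k(I) = sqrt(2)*sqrt(I) (k(I) = sqrt(2*I) = sqrt(2)*sqrt(I))
((-1 - (k(B(0, 2)) - 1*(-5)))*5)*24 + (-20 + 18) = ((-1 - (sqrt(2)*sqrt(-25*0) - 1*(-5)))*5)*24 + (-20 + 18) = ((-1 - (sqrt(2)*sqrt(0) + 5))*5)*24 - 2 = ((-1 - (sqrt(2)*0 + 5))*5)*24 - 2 = ((-1 - (0 + 5))*5)*24 - 2 = ((-1 - 1*5)*5)*24 - 2 = ((-1 - 5)*5)*24 - 2 = -6*5*24 - 2 = -30*24 - 2 = -720 - 2 = -722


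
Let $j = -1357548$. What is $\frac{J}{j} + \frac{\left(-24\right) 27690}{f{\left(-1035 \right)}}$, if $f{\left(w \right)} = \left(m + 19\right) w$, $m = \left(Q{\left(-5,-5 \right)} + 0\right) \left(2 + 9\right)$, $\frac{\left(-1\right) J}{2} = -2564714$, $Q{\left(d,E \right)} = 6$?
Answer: $\frac{2505059281}{663501585} \approx 3.7755$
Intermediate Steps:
$J = 5129428$ ($J = \left(-2\right) \left(-2564714\right) = 5129428$)
$m = 66$ ($m = \left(6 + 0\right) \left(2 + 9\right) = 6 \cdot 11 = 66$)
$f{\left(w \right)} = 85 w$ ($f{\left(w \right)} = \left(66 + 19\right) w = 85 w$)
$\frac{J}{j} + \frac{\left(-24\right) 27690}{f{\left(-1035 \right)}} = \frac{5129428}{-1357548} + \frac{\left(-24\right) 27690}{85 \left(-1035\right)} = 5129428 \left(- \frac{1}{1357548}\right) - \frac{664560}{-87975} = - \frac{1282357}{339387} - - \frac{14768}{1955} = - \frac{1282357}{339387} + \frac{14768}{1955} = \frac{2505059281}{663501585}$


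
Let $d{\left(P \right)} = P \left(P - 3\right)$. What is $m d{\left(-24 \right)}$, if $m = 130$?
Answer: $84240$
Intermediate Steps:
$d{\left(P \right)} = P \left(-3 + P\right)$
$m d{\left(-24 \right)} = 130 \left(- 24 \left(-3 - 24\right)\right) = 130 \left(\left(-24\right) \left(-27\right)\right) = 130 \cdot 648 = 84240$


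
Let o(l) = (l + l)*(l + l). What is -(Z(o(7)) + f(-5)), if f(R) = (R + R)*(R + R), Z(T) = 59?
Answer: -159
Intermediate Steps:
o(l) = 4*l² (o(l) = (2*l)*(2*l) = 4*l²)
f(R) = 4*R² (f(R) = (2*R)*(2*R) = 4*R²)
-(Z(o(7)) + f(-5)) = -(59 + 4*(-5)²) = -(59 + 4*25) = -(59 + 100) = -1*159 = -159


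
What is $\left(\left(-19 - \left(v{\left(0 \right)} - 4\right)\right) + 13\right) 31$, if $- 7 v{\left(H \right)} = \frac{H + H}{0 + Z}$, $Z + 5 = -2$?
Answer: $-62$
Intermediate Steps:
$Z = -7$ ($Z = -5 - 2 = -7$)
$v{\left(H \right)} = \frac{2 H}{49}$ ($v{\left(H \right)} = - \frac{\left(H + H\right) \frac{1}{0 - 7}}{7} = - \frac{2 H \frac{1}{-7}}{7} = - \frac{2 H \left(- \frac{1}{7}\right)}{7} = - \frac{\left(- \frac{2}{7}\right) H}{7} = \frac{2 H}{49}$)
$\left(\left(-19 - \left(v{\left(0 \right)} - 4\right)\right) + 13\right) 31 = \left(\left(-19 - \left(\frac{2}{49} \cdot 0 - 4\right)\right) + 13\right) 31 = \left(\left(-19 - \left(0 - 4\right)\right) + 13\right) 31 = \left(\left(-19 - -4\right) + 13\right) 31 = \left(\left(-19 + 4\right) + 13\right) 31 = \left(-15 + 13\right) 31 = \left(-2\right) 31 = -62$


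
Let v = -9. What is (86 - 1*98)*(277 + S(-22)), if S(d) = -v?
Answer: -3432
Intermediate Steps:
S(d) = 9 (S(d) = -1*(-9) = 9)
(86 - 1*98)*(277 + S(-22)) = (86 - 1*98)*(277 + 9) = (86 - 98)*286 = -12*286 = -3432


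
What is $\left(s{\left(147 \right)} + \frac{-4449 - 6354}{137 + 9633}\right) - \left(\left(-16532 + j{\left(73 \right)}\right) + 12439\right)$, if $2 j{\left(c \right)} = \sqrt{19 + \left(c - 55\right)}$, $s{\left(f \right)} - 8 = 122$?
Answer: $\frac{41247907}{9770} - \frac{\sqrt{37}}{2} \approx 4218.9$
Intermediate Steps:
$s{\left(f \right)} = 130$ ($s{\left(f \right)} = 8 + 122 = 130$)
$j{\left(c \right)} = \frac{\sqrt{-36 + c}}{2}$ ($j{\left(c \right)} = \frac{\sqrt{19 + \left(c - 55\right)}}{2} = \frac{\sqrt{19 + \left(-55 + c\right)}}{2} = \frac{\sqrt{-36 + c}}{2}$)
$\left(s{\left(147 \right)} + \frac{-4449 - 6354}{137 + 9633}\right) - \left(\left(-16532 + j{\left(73 \right)}\right) + 12439\right) = \left(130 + \frac{-4449 - 6354}{137 + 9633}\right) - \left(\left(-16532 + \frac{\sqrt{-36 + 73}}{2}\right) + 12439\right) = \left(130 - \frac{10803}{9770}\right) - \left(\left(-16532 + \frac{\sqrt{37}}{2}\right) + 12439\right) = \left(130 - \frac{10803}{9770}\right) - \left(-4093 + \frac{\sqrt{37}}{2}\right) = \left(130 - \frac{10803}{9770}\right) + \left(4093 - \frac{\sqrt{37}}{2}\right) = \frac{1259297}{9770} + \left(4093 - \frac{\sqrt{37}}{2}\right) = \frac{41247907}{9770} - \frac{\sqrt{37}}{2}$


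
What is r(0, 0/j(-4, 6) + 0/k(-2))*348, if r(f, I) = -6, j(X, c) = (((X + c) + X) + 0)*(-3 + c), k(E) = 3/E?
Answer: -2088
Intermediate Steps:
j(X, c) = (-3 + c)*(c + 2*X) (j(X, c) = ((c + 2*X) + 0)*(-3 + c) = (c + 2*X)*(-3 + c) = (-3 + c)*(c + 2*X))
r(0, 0/j(-4, 6) + 0/k(-2))*348 = -6*348 = -2088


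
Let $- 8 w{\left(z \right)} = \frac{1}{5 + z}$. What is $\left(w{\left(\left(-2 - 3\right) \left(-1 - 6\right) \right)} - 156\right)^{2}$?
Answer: $\frac{2492106241}{102400} \approx 24337.0$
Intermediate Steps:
$w{\left(z \right)} = - \frac{1}{8 \left(5 + z\right)}$
$\left(w{\left(\left(-2 - 3\right) \left(-1 - 6\right) \right)} - 156\right)^{2} = \left(- \frac{1}{40 + 8 \left(-2 - 3\right) \left(-1 - 6\right)} - 156\right)^{2} = \left(- \frac{1}{40 + 8 \left(\left(-5\right) \left(-7\right)\right)} - 156\right)^{2} = \left(- \frac{1}{40 + 8 \cdot 35} - 156\right)^{2} = \left(- \frac{1}{40 + 280} - 156\right)^{2} = \left(- \frac{1}{320} - 156\right)^{2} = \left(- \frac{49921}{320}\right)^{2} = \frac{2492106241}{102400}$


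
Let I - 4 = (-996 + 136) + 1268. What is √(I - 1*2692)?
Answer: 2*I*√570 ≈ 47.749*I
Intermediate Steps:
I = 412 (I = 4 + ((-996 + 136) + 1268) = 4 + (-860 + 1268) = 4 + 408 = 412)
√(I - 1*2692) = √(412 - 1*2692) = √(412 - 2692) = √(-2280) = 2*I*√570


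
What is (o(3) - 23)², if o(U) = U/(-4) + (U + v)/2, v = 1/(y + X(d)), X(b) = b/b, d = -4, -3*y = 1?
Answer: 1849/4 ≈ 462.25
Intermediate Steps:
y = -⅓ (y = -⅓*1 = -⅓ ≈ -0.33333)
X(b) = 1
v = 3/2 (v = 1/(-⅓ + 1) = 1/(⅔) = 3/2 ≈ 1.5000)
o(U) = ¾ + U/4 (o(U) = U/(-4) + (U + 3/2)/2 = U*(-¼) + (3/2 + U)*(½) = -U/4 + (¾ + U/2) = ¾ + U/4)
(o(3) - 23)² = ((¾ + (¼)*3) - 23)² = ((¾ + ¾) - 23)² = (3/2 - 23)² = (-43/2)² = 1849/4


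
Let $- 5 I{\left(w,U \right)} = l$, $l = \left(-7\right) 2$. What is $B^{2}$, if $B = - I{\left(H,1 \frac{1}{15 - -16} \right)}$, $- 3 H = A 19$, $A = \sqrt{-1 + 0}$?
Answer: $\frac{196}{25} \approx 7.84$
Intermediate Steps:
$A = i$ ($A = \sqrt{-1} = i \approx 1.0 i$)
$l = -14$
$H = - \frac{19 i}{3}$ ($H = - \frac{i 19}{3} = - \frac{19 i}{3} \approx - 6.3333 i$)
$I{\left(w,U \right)} = \frac{14}{5}$ ($I{\left(w,U \right)} = \left(- \frac{1}{5}\right) \left(-14\right) = \frac{14}{5}$)
$B = - \frac{14}{5}$ ($B = \left(-1\right) \frac{14}{5} = - \frac{14}{5} \approx -2.8$)
$B^{2} = \left(- \frac{14}{5}\right)^{2} = \frac{196}{25}$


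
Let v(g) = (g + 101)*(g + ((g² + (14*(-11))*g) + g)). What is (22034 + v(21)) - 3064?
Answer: -316652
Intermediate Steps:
v(g) = (101 + g)*(g² - 152*g) (v(g) = (101 + g)*(g + ((g² - 154*g) + g)) = (101 + g)*(g + (g² - 153*g)) = (101 + g)*(g² - 152*g))
(22034 + v(21)) - 3064 = (22034 + 21*(-15352 + 21² - 51*21)) - 3064 = (22034 + 21*(-15352 + 441 - 1071)) - 3064 = (22034 + 21*(-15982)) - 3064 = (22034 - 335622) - 3064 = -313588 - 3064 = -316652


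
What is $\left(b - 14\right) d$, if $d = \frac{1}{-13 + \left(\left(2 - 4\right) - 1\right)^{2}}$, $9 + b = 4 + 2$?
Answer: $\frac{17}{4} \approx 4.25$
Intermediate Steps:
$b = -3$ ($b = -9 + \left(4 + 2\right) = -9 + 6 = -3$)
$d = - \frac{1}{4}$ ($d = \frac{1}{-13 + \left(\left(2 - 4\right) - 1\right)^{2}} = \frac{1}{-13 + \left(-2 - 1\right)^{2}} = \frac{1}{-13 + \left(-3\right)^{2}} = \frac{1}{-13 + 9} = \frac{1}{-4} = - \frac{1}{4} \approx -0.25$)
$\left(b - 14\right) d = \left(-3 - 14\right) \left(- \frac{1}{4}\right) = \left(-17\right) \left(- \frac{1}{4}\right) = \frac{17}{4}$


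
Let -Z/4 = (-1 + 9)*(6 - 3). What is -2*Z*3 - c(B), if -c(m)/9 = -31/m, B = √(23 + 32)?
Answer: 576 - 279*√55/55 ≈ 538.38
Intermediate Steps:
Z = -96 (Z = -4*(-1 + 9)*(6 - 3) = -32*3 = -4*24 = -96)
B = √55 ≈ 7.4162
c(m) = 279/m (c(m) = -(-279)/m = 279/m)
-2*Z*3 - c(B) = -2*(-96)*3 - 279/(√55) = 192*3 - 279*√55/55 = 576 - 279*√55/55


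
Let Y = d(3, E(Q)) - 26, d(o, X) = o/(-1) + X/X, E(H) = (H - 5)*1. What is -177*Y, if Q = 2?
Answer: 4956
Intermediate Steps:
E(H) = -5 + H (E(H) = (-5 + H)*1 = -5 + H)
d(o, X) = 1 - o (d(o, X) = o*(-1) + 1 = -o + 1 = 1 - o)
Y = -28 (Y = (1 - 1*3) - 26 = (1 - 3) - 26 = -2 - 26 = -28)
-177*Y = -177*(-28) = 4956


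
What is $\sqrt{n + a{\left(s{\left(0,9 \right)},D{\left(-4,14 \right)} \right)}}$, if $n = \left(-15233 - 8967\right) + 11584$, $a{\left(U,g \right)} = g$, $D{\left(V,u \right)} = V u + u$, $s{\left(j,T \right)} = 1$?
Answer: $i \sqrt{12658} \approx 112.51 i$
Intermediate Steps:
$D{\left(V,u \right)} = u + V u$
$n = -12616$ ($n = -24200 + 11584 = -12616$)
$\sqrt{n + a{\left(s{\left(0,9 \right)},D{\left(-4,14 \right)} \right)}} = \sqrt{-12616 + 14 \left(1 - 4\right)} = \sqrt{-12616 + 14 \left(-3\right)} = \sqrt{-12616 - 42} = \sqrt{-12658} = i \sqrt{12658}$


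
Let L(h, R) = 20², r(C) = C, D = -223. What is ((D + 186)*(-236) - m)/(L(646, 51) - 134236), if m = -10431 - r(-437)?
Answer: -3121/22306 ≈ -0.13992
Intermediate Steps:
m = -9994 (m = -10431 - 1*(-437) = -10431 + 437 = -9994)
L(h, R) = 400
((D + 186)*(-236) - m)/(L(646, 51) - 134236) = ((-223 + 186)*(-236) - 1*(-9994))/(400 - 134236) = (-37*(-236) + 9994)/(-133836) = (8732 + 9994)*(-1/133836) = 18726*(-1/133836) = -3121/22306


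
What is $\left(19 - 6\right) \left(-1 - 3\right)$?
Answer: $-52$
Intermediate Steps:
$\left(19 - 6\right) \left(-1 - 3\right) = 13 \left(-4\right) = -52$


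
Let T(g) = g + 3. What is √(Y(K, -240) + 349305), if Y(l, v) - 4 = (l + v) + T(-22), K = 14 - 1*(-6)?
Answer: √349070 ≈ 590.82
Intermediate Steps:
T(g) = 3 + g
K = 20 (K = 14 + 6 = 20)
Y(l, v) = -15 + l + v (Y(l, v) = 4 + ((l + v) + (3 - 22)) = 4 + ((l + v) - 19) = 4 + (-19 + l + v) = -15 + l + v)
√(Y(K, -240) + 349305) = √((-15 + 20 - 240) + 349305) = √(-235 + 349305) = √349070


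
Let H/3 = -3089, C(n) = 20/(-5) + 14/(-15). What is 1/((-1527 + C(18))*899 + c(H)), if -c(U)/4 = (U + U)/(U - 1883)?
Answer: -16725/23033916119 ≈ -7.2610e-7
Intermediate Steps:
C(n) = -74/15 (C(n) = 20*(-1/5) + 14*(-1/15) = -4 - 14/15 = -74/15)
H = -9267 (H = 3*(-3089) = -9267)
c(U) = -8*U/(-1883 + U) (c(U) = -4*(U + U)/(U - 1883) = -4*2*U/(-1883 + U) = -8*U/(-1883 + U))
1/((-1527 + C(18))*899 + c(H)) = 1/((-1527 - 74/15)*899 - 8*(-9267)/(-1883 - 9267)) = 1/(-22979/15*899 - 8*(-9267)/(-11150)) = 1/(-20658121/15 - 8*(-9267)*(-1/11150)) = 1/(-20658121/15 - 37068/5575) = 1/(-23033916119/16725) = -16725/23033916119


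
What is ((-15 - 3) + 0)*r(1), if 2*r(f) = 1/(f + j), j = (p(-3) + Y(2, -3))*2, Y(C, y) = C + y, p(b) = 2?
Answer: -3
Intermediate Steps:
j = 2 (j = (2 + (2 - 3))*2 = (2 - 1)*2 = 1*2 = 2)
r(f) = 1/(2*(2 + f)) (r(f) = 1/(2*(f + 2)) = 1/(2*(2 + f)))
((-15 - 3) + 0)*r(1) = ((-15 - 3) + 0)*(1/(2*(2 + 1))) = (-18 + 0)*((½)/3) = -9/3 = -18*⅙ = -3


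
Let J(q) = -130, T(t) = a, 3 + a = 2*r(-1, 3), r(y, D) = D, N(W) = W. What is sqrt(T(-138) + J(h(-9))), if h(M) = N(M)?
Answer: I*sqrt(127) ≈ 11.269*I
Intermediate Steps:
h(M) = M
a = 3 (a = -3 + 2*3 = -3 + 6 = 3)
T(t) = 3
sqrt(T(-138) + J(h(-9))) = sqrt(3 - 130) = sqrt(-127) = I*sqrt(127)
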